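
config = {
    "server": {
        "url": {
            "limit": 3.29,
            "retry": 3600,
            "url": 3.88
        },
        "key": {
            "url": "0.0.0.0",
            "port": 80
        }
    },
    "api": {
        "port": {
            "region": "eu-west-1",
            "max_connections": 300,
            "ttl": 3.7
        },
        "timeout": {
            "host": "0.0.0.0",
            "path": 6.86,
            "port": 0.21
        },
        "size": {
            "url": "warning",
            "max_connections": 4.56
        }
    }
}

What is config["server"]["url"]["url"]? 3.88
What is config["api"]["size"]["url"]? "warning"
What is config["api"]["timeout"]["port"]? 0.21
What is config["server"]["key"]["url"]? "0.0.0.0"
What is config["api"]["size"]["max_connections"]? 4.56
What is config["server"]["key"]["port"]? 80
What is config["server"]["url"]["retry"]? 3600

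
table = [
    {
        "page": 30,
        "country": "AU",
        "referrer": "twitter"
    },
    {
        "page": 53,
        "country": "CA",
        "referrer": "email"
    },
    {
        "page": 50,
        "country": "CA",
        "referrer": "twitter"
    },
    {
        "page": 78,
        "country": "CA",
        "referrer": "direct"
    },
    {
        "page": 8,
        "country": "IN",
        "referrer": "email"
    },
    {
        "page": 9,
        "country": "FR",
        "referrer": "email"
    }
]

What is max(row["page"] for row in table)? 78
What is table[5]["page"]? 9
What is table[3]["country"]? "CA"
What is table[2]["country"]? "CA"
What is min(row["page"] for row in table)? 8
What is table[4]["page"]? 8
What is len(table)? 6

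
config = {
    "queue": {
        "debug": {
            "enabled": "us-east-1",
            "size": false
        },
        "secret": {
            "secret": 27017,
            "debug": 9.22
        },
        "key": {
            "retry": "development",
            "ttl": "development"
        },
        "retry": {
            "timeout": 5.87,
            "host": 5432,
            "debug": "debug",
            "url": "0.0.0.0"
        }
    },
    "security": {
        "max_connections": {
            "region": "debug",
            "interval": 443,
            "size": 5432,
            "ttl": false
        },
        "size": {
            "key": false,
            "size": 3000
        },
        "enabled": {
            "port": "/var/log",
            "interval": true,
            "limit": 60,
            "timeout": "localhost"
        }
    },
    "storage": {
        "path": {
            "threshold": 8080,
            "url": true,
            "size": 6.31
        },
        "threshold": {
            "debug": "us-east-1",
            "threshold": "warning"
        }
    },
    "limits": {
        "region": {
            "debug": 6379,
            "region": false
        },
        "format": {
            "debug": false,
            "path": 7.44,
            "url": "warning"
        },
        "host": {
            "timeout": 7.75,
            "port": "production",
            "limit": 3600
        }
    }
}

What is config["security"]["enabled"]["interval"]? True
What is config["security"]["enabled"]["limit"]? 60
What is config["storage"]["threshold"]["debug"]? "us-east-1"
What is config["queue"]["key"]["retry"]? "development"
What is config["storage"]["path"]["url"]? True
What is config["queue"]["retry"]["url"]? "0.0.0.0"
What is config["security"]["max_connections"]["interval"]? 443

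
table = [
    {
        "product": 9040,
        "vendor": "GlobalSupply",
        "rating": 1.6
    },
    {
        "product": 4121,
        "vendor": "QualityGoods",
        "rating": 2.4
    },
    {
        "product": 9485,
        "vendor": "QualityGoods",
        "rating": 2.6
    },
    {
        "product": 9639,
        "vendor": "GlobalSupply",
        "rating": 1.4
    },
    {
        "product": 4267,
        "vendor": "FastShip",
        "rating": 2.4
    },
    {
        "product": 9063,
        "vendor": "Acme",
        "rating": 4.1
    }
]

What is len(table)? 6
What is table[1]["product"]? 4121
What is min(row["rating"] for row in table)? 1.4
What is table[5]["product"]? 9063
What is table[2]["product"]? 9485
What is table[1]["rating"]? 2.4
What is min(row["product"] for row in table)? 4121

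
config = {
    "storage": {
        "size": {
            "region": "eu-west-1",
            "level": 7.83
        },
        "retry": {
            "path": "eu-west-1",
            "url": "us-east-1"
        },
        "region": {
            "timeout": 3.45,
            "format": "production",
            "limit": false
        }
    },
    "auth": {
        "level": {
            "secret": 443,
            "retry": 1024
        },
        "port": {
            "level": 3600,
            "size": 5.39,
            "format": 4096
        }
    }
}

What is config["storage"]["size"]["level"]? 7.83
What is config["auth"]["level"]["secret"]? 443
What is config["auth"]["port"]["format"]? 4096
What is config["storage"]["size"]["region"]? "eu-west-1"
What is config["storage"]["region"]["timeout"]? 3.45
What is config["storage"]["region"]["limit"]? False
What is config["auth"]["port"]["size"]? 5.39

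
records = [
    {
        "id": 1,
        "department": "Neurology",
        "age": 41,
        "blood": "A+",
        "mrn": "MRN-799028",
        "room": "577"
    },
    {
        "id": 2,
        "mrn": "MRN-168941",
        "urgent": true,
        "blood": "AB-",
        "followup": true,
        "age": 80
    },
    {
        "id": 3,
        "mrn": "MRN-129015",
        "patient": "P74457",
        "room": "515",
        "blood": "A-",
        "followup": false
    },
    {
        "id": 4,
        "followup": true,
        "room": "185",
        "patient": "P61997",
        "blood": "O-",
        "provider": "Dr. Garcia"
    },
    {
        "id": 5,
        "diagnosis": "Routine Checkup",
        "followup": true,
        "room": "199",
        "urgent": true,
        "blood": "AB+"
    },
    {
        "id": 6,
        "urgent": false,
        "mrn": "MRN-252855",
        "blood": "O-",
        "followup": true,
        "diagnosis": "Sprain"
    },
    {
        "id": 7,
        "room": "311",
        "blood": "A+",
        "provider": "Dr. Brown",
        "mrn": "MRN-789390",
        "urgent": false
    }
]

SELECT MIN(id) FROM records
1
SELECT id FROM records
[1, 2, 3, 4, 5, 6, 7]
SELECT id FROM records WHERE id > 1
[2, 3, 4, 5, 6, 7]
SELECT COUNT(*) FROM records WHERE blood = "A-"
1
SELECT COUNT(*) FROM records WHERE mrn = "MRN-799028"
1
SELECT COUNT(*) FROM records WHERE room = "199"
1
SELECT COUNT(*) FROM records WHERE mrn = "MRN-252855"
1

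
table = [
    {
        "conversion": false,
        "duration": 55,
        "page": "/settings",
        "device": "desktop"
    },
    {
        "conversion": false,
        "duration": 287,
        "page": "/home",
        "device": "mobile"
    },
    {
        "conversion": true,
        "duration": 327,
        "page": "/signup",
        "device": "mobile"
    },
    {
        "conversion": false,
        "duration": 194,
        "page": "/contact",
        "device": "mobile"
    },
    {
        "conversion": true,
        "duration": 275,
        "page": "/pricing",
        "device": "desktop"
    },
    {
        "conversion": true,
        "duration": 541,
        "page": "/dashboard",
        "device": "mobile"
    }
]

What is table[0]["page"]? "/settings"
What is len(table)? 6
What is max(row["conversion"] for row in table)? True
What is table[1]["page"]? "/home"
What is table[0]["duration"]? 55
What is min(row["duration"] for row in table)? 55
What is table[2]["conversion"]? True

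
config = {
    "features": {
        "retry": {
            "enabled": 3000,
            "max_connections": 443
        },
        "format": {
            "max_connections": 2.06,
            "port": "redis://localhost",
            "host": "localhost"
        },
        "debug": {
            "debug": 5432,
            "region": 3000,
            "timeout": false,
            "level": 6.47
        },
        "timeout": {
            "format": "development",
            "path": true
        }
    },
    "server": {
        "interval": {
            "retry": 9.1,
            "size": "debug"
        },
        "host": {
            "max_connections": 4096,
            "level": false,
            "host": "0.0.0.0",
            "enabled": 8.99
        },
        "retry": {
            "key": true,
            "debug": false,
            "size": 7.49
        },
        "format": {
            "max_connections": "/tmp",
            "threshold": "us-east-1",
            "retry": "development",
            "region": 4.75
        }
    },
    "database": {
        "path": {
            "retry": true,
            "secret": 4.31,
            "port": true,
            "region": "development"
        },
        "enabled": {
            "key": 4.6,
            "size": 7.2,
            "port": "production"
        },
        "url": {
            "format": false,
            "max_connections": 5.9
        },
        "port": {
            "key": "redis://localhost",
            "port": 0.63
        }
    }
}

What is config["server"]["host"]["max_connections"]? 4096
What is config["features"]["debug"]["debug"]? 5432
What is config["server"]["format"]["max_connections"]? "/tmp"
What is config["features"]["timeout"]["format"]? "development"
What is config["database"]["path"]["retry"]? True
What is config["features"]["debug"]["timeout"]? False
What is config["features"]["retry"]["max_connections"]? 443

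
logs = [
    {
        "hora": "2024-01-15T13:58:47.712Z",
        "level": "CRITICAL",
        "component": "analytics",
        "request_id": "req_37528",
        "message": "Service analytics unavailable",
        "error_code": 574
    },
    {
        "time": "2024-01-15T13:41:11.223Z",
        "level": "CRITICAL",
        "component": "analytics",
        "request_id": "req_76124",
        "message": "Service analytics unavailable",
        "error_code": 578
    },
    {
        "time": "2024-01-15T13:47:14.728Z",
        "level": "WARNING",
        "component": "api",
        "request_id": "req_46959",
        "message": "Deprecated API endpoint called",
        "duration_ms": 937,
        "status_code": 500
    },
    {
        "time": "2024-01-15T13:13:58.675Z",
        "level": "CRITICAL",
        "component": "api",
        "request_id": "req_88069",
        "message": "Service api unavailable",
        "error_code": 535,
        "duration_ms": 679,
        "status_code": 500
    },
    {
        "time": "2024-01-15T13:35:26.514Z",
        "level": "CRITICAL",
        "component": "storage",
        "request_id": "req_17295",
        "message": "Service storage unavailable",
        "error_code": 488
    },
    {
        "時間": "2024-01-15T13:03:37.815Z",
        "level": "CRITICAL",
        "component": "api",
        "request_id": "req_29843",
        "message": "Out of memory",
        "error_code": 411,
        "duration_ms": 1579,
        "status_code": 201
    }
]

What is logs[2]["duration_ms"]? 937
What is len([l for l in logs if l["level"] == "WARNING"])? 1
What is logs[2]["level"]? "WARNING"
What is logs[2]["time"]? "2024-01-15T13:47:14.728Z"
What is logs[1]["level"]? "CRITICAL"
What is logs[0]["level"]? "CRITICAL"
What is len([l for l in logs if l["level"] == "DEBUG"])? 0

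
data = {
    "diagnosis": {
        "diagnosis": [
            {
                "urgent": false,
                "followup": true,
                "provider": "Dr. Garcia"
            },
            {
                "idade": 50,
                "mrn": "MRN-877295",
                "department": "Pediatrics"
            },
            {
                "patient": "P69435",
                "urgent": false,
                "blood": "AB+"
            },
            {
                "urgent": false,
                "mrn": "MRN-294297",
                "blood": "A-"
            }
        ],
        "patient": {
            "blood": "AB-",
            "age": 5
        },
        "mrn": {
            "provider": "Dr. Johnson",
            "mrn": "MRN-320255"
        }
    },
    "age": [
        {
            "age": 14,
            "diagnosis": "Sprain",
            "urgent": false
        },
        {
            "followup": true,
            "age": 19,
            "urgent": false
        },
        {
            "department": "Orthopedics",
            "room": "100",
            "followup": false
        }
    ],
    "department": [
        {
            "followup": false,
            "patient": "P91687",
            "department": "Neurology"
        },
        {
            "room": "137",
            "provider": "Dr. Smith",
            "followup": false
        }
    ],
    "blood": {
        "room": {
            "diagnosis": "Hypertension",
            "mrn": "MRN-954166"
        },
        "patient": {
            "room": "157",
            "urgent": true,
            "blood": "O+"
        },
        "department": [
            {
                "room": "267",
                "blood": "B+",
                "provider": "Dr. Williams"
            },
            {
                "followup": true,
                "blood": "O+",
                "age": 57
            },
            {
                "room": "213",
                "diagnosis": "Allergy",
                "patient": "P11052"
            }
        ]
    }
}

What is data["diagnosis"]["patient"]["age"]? 5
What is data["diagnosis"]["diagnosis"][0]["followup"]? True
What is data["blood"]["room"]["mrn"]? "MRN-954166"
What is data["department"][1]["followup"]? False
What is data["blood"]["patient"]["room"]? "157"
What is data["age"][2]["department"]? "Orthopedics"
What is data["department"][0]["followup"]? False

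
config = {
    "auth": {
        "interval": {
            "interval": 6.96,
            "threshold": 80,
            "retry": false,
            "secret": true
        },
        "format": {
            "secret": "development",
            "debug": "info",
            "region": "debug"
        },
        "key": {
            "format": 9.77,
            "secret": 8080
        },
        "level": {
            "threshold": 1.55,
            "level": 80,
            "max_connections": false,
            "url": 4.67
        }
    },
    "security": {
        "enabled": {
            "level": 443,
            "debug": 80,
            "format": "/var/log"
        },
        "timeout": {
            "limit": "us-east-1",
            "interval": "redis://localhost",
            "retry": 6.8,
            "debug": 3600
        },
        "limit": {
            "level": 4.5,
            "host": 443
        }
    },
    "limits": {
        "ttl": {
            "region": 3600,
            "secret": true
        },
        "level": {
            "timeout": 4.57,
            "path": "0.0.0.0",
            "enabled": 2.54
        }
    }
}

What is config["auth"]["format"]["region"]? "debug"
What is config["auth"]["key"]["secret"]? 8080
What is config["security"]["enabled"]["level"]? 443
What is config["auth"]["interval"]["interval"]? 6.96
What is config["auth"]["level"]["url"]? 4.67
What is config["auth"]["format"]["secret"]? "development"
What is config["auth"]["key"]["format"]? 9.77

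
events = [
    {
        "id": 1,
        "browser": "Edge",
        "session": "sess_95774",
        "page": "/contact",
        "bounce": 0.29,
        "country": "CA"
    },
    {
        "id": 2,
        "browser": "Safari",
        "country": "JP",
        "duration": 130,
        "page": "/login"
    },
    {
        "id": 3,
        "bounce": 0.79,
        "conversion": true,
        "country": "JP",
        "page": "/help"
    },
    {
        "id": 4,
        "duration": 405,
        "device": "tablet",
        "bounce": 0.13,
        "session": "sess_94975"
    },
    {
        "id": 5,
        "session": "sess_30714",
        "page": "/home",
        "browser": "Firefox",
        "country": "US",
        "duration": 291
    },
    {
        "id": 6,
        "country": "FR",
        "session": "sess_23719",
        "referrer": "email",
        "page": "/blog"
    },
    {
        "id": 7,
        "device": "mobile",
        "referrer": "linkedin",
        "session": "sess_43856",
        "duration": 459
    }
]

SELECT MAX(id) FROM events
7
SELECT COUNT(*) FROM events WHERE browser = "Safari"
1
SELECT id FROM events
[1, 2, 3, 4, 5, 6, 7]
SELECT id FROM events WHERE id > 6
[7]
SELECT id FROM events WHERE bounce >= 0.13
[1, 3, 4]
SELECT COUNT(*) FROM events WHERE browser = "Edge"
1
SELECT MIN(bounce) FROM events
0.13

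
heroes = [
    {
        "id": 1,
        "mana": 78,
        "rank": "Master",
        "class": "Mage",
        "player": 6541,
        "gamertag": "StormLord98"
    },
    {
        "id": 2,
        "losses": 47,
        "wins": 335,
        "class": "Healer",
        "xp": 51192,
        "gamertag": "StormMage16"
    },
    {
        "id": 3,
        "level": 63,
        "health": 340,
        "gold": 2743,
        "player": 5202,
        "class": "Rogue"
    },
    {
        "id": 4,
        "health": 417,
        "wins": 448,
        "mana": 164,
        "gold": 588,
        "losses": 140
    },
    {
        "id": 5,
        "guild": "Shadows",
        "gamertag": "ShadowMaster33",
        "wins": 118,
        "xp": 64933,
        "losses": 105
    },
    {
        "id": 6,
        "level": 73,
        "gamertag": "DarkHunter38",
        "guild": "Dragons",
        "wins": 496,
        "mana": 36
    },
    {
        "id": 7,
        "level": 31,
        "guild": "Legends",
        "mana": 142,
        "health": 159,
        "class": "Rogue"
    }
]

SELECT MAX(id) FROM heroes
7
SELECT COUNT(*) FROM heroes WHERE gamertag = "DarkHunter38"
1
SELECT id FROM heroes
[1, 2, 3, 4, 5, 6, 7]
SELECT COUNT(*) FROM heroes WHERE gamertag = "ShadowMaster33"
1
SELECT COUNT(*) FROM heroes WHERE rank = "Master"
1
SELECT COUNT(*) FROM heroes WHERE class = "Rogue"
2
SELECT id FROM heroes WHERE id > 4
[5, 6, 7]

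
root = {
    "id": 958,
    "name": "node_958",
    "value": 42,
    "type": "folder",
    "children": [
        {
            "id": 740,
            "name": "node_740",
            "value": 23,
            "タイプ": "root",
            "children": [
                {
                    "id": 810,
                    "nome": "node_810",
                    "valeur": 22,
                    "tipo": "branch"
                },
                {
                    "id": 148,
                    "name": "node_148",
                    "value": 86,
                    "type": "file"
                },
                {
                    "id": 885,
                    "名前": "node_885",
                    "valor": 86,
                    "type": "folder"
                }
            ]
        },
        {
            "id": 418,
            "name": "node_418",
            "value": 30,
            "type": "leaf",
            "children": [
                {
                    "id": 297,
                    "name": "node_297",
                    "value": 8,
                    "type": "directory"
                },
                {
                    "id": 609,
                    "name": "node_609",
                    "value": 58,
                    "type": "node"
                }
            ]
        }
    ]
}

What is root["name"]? "node_958"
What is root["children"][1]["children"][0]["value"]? 8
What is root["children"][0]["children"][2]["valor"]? 86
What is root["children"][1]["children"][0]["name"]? "node_297"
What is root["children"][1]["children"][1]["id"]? 609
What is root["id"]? 958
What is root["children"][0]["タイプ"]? "root"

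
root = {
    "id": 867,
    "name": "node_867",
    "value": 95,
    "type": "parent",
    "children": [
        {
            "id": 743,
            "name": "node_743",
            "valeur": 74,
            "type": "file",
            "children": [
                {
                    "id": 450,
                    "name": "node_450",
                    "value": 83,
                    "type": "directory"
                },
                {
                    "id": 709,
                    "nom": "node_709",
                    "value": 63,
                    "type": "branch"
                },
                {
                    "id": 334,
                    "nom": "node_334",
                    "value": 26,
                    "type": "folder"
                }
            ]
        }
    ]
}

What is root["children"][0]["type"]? "file"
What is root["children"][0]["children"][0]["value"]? 83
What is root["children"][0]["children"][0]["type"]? "directory"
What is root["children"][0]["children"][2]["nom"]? "node_334"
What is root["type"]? "parent"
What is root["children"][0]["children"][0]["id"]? 450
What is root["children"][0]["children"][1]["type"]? "branch"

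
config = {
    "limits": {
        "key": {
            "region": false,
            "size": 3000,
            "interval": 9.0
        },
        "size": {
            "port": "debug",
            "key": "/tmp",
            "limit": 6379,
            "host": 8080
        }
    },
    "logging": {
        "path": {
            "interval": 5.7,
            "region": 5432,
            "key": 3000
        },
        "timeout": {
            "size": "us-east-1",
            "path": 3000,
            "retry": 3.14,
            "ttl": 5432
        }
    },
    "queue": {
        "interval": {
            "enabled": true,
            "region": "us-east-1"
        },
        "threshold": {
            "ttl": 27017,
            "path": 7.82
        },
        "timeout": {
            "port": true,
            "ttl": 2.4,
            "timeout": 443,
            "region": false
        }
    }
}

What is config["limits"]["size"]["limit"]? 6379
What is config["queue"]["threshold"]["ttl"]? 27017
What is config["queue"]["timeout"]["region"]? False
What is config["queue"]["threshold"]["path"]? 7.82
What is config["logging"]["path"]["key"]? 3000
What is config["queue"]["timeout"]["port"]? True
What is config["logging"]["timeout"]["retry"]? 3.14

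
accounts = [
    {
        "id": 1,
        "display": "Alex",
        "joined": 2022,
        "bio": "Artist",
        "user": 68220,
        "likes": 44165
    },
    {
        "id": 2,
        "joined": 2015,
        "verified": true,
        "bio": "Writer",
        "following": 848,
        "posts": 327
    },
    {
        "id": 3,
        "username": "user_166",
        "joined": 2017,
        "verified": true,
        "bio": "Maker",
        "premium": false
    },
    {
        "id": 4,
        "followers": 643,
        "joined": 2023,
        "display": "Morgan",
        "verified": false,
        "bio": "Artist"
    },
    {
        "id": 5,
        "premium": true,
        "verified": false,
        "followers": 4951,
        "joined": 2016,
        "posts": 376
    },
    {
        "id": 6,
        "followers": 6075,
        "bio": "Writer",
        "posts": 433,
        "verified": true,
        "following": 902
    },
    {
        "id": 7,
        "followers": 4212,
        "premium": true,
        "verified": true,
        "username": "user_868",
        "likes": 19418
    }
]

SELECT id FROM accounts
[1, 2, 3, 4, 5, 6, 7]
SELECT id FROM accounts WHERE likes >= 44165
[1]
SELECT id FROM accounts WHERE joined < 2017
[2, 5]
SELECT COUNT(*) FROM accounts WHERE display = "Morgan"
1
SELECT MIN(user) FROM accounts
68220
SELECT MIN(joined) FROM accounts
2015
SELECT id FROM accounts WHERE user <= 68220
[1]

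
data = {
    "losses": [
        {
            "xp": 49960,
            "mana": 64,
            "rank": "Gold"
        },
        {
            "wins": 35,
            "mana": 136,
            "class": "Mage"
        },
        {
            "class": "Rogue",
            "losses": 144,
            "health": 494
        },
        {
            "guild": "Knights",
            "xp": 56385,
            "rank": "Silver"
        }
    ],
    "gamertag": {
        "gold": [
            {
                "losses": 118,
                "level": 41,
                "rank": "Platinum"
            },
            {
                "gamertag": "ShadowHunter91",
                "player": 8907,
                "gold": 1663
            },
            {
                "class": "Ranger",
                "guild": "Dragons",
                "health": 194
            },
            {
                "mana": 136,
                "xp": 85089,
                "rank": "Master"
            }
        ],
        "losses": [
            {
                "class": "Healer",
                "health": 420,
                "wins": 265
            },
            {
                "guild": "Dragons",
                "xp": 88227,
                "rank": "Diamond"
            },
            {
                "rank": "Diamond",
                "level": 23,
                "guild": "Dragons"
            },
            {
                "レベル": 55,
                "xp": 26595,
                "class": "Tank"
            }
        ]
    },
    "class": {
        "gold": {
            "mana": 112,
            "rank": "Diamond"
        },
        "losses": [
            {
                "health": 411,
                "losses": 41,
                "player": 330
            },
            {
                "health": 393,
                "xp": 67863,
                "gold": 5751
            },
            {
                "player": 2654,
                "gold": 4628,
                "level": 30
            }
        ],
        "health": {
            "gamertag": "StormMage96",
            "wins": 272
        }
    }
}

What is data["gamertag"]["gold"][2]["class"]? "Ranger"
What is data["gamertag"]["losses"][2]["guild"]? "Dragons"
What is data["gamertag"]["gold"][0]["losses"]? 118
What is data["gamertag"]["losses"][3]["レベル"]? 55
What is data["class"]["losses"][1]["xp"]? 67863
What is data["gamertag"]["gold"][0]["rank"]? "Platinum"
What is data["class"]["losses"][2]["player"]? 2654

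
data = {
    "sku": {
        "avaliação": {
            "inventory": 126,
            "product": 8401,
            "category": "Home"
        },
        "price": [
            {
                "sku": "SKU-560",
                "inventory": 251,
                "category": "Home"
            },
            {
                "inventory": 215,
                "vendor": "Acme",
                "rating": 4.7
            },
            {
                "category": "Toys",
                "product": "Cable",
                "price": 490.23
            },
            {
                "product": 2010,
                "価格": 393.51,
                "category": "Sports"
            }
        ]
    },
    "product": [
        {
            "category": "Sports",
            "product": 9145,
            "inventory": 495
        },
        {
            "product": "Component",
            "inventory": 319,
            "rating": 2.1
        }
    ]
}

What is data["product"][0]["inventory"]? 495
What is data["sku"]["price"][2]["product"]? "Cable"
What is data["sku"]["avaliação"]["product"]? 8401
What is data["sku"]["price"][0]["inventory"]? 251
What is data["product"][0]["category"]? "Sports"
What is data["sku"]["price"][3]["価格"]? 393.51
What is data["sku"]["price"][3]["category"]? "Sports"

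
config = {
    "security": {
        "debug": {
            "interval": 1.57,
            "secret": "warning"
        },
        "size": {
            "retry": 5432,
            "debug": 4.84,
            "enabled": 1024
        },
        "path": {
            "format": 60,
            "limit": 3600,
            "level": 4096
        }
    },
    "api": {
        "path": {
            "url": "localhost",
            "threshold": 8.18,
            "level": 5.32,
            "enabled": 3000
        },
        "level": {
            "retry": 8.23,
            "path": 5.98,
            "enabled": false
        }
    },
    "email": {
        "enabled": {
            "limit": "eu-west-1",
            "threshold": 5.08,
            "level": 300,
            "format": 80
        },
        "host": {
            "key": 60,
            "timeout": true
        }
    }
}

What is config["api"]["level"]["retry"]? 8.23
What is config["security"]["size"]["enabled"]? 1024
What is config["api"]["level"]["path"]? 5.98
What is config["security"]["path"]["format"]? 60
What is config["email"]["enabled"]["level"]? 300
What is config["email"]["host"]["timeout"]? True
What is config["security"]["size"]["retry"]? 5432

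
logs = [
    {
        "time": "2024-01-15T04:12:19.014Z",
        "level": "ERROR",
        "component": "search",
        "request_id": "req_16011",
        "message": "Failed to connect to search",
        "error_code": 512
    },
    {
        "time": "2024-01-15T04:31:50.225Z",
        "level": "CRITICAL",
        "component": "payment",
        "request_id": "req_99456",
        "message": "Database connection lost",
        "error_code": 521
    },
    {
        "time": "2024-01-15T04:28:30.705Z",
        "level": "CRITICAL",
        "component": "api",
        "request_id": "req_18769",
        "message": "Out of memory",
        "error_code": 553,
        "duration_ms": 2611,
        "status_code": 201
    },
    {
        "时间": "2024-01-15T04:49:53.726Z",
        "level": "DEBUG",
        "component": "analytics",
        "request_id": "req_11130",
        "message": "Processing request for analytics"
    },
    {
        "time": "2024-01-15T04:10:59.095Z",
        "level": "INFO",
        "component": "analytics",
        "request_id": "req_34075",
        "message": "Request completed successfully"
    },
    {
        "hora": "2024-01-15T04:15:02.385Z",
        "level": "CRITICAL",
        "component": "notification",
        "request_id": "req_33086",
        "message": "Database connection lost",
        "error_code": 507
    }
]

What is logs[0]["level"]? "ERROR"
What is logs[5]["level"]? "CRITICAL"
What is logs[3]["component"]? "analytics"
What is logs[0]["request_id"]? "req_16011"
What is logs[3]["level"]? "DEBUG"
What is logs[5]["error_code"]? 507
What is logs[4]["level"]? "INFO"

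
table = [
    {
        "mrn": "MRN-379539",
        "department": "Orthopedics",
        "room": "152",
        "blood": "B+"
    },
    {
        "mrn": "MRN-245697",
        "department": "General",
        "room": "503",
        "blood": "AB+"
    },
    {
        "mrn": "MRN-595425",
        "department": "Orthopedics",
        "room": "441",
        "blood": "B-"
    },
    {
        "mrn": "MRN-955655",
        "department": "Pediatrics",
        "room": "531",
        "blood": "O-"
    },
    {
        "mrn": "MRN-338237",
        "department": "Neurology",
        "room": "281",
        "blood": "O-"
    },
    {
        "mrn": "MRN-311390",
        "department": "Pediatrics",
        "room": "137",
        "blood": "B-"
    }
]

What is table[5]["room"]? "137"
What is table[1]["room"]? "503"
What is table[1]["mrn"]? "MRN-245697"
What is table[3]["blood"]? "O-"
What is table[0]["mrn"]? "MRN-379539"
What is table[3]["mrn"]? "MRN-955655"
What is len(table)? 6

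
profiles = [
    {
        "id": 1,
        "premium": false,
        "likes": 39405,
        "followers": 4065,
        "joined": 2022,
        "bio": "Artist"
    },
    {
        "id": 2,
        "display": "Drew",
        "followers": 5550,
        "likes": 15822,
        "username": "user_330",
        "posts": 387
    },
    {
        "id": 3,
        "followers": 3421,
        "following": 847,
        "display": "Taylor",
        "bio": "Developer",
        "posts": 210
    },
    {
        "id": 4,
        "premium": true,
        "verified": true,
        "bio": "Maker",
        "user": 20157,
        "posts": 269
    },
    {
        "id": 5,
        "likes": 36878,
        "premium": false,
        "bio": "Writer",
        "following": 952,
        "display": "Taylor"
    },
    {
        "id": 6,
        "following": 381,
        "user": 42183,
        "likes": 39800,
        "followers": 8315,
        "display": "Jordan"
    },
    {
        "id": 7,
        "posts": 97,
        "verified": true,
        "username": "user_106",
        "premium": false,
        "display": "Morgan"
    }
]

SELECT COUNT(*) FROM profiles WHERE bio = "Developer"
1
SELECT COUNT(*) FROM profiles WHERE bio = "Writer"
1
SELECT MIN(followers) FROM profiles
3421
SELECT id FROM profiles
[1, 2, 3, 4, 5, 6, 7]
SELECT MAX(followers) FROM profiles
8315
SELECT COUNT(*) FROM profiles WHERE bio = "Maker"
1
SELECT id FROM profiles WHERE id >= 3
[3, 4, 5, 6, 7]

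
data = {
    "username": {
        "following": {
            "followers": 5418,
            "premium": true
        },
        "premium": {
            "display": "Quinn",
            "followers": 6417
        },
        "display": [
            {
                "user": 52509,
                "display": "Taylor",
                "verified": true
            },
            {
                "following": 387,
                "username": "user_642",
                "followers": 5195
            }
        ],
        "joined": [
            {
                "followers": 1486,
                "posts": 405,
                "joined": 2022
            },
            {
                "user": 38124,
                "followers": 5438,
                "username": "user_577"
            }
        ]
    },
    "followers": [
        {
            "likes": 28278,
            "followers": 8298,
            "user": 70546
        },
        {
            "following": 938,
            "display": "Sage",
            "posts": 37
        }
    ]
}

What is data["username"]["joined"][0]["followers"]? 1486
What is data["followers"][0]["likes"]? 28278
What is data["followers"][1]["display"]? "Sage"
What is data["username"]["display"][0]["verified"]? True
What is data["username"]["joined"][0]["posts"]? 405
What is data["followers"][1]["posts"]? 37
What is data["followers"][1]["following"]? 938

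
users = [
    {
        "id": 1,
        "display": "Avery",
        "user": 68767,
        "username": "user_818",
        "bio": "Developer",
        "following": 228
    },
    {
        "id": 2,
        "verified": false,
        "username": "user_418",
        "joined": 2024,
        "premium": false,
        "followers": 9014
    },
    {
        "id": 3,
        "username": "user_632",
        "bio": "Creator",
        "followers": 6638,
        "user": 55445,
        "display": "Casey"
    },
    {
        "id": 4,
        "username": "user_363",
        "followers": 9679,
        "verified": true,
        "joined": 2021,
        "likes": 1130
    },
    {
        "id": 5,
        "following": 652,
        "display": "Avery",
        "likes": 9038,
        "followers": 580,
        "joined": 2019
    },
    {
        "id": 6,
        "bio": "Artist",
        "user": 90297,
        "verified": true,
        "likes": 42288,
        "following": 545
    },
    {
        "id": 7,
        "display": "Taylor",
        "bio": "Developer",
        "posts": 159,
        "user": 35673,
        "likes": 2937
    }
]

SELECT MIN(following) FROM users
228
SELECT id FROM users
[1, 2, 3, 4, 5, 6, 7]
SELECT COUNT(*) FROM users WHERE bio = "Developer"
2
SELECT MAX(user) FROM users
90297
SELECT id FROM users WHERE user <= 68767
[1, 3, 7]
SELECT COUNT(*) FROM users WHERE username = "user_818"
1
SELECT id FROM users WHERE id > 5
[6, 7]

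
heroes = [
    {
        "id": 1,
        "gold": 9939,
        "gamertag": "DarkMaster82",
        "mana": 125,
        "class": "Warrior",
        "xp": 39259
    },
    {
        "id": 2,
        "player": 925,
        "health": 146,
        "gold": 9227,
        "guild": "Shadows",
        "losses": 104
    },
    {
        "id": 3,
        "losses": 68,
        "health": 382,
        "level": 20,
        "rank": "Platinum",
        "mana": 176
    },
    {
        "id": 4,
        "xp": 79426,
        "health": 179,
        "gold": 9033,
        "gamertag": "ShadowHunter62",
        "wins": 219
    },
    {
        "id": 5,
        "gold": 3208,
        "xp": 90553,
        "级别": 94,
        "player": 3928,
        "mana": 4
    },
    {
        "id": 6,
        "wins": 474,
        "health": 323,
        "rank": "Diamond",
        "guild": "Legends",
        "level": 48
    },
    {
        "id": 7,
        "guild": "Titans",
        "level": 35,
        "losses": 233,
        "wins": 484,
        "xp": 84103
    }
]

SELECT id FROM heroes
[1, 2, 3, 4, 5, 6, 7]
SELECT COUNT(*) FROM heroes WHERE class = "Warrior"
1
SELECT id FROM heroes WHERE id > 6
[7]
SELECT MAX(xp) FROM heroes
90553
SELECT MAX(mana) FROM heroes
176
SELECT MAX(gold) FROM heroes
9939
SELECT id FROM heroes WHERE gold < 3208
[]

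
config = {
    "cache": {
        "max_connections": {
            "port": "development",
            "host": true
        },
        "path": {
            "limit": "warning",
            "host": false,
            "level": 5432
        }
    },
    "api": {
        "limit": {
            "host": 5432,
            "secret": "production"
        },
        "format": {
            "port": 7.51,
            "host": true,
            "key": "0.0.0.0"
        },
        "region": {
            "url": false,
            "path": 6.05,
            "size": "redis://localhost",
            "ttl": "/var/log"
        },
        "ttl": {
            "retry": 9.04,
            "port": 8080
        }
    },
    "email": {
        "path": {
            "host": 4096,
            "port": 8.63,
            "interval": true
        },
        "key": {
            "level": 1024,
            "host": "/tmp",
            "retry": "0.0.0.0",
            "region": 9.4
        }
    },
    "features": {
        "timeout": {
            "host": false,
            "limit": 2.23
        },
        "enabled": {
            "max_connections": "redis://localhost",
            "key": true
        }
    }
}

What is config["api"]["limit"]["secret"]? "production"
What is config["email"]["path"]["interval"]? True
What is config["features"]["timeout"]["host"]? False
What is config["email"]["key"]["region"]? 9.4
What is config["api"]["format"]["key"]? "0.0.0.0"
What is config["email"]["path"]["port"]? 8.63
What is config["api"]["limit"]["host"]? 5432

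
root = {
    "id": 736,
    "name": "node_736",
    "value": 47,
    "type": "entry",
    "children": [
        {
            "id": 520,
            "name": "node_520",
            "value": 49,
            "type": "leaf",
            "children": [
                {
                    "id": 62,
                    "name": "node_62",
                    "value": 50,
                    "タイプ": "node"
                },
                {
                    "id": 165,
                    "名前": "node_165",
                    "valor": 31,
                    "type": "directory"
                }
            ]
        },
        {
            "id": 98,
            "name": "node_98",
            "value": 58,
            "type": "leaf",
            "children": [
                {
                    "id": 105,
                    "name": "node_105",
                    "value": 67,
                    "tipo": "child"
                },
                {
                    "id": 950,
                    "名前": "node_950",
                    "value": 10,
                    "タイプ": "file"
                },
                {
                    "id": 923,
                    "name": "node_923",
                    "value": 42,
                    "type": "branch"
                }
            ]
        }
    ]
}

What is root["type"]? "entry"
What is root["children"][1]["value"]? 58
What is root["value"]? 47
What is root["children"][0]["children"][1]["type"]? "directory"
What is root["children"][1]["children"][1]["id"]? 950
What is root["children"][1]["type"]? "leaf"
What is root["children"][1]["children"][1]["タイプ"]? "file"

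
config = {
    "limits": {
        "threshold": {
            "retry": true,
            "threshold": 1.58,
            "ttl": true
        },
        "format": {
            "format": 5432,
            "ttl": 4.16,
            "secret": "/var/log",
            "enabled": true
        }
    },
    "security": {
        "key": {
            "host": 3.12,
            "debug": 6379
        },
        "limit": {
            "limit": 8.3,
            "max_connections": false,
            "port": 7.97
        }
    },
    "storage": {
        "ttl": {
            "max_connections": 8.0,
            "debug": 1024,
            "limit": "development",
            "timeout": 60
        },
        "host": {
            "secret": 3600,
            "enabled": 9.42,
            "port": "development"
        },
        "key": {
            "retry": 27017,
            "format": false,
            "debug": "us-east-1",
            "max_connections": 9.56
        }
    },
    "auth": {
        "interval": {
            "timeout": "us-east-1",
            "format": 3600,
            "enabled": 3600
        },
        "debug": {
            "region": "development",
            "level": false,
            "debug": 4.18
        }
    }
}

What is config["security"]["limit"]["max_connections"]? False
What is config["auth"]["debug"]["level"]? False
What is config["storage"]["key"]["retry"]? 27017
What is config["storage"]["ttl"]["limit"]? "development"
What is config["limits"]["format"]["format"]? 5432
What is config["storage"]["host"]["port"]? "development"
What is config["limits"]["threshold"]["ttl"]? True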